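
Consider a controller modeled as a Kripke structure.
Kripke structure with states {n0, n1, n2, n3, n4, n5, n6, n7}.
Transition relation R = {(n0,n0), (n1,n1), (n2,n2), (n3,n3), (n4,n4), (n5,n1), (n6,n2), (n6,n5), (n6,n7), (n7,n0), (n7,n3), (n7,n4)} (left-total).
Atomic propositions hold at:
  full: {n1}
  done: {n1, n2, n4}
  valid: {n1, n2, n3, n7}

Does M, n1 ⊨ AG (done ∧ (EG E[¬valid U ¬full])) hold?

Sat(¬valid) = {n0, n4, n5, n6}
Sat(¬full) = {n0, n2, n3, n4, n5, n6, n7}
E[¬valid U ¬full]: least fixpoint, start Z0 = Sat(¬full) = {n0, n2, n3, n4, n5, n6, n7}, add states in Sat(¬valid) with some successor in Z. Already a fixed point.
Sat(E[¬valid U ¬full]) = {n0, n2, n3, n4, n5, n6, n7}
EG E[¬valid U ¬full]: greatest fixpoint, start Z0 = {n0, n2, n3, n4, n5, n6, n7}, keep only states in Sat with some successor in Z. Z1 = {n0, n2, n3, n4, n6, n7}; fixed.
Sat(EG E[¬valid U ¬full]) = {n0, n2, n3, n4, n6, n7}
Sat(done ∧ (EG E[¬valid U ¬full])) = {n2, n4}
AG (done ∧ (EG E[¬valid U ¬full])): greatest fixpoint, start Z0 = {n2, n4}, keep only states in Sat with every successor in Z. Already a fixed point.
Sat(AG (done ∧ (EG E[¬valid U ¬full]))) = {n2, n4}
n1 ∉ Sat(AG (done ∧ (EG E[¬valid U ¬full]))) = {n2, n4}, so the formula does not hold at n1.

No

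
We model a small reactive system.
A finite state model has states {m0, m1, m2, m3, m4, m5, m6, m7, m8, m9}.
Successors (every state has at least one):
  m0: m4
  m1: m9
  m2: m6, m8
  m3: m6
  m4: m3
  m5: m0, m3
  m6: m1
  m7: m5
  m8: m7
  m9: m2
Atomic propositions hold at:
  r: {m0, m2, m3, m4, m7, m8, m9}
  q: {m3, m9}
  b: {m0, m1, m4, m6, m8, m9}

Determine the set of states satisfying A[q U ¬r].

{m1, m3, m5, m6}

Sat(¬r) = {m1, m5, m6}
A[q U ¬r]: least fixpoint, start Z0 = Sat(¬r) = {m1, m5, m6}, add states in Sat(q) with every successor in Z. Z1 = {m1, m3, m5, m6}; fixed.
Sat(A[q U ¬r]) = {m1, m3, m5, m6}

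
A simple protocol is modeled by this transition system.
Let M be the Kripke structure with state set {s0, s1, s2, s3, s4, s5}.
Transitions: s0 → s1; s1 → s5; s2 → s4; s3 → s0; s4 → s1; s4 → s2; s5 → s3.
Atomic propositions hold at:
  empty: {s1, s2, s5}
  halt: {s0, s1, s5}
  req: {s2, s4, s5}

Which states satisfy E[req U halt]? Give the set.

{s0, s1, s2, s4, s5}

E[req U halt]: least fixpoint, start Z0 = Sat(halt) = {s0, s1, s5}, add states in Sat(req) with some successor in Z. Z1 = {s0, s1, s4, s5}; Z2 = {s0, s1, s2, s4, s5}; fixed.
Sat(E[req U halt]) = {s0, s1, s2, s4, s5}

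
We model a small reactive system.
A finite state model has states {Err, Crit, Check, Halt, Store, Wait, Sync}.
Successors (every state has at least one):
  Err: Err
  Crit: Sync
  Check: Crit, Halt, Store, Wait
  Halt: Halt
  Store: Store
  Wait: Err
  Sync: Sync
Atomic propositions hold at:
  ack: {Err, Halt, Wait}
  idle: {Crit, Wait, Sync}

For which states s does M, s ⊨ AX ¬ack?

Sat(¬ack) = {Crit, Check, Store, Sync}
Sat(AX ¬ack) = {s : every successor in {Crit, Check, Store, Sync}} = {Crit, Store, Sync}

{Crit, Store, Sync}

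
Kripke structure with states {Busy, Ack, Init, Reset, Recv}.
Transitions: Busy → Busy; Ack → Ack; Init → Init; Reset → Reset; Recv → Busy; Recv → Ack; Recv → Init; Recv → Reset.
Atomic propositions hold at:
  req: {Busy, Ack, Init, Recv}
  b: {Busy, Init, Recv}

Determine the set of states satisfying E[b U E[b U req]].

E[b U req]: least fixpoint, start Z0 = Sat(req) = {Busy, Ack, Init, Recv}, add states in Sat(b) with some successor in Z. Already a fixed point.
Sat(E[b U req]) = {Busy, Ack, Init, Recv}
E[b U E[b U req]]: least fixpoint, start Z0 = Sat(E[b U req]) = {Busy, Ack, Init, Recv}, add states in Sat(b) with some successor in Z. Already a fixed point.
Sat(E[b U E[b U req]]) = {Busy, Ack, Init, Recv}

{Busy, Ack, Init, Recv}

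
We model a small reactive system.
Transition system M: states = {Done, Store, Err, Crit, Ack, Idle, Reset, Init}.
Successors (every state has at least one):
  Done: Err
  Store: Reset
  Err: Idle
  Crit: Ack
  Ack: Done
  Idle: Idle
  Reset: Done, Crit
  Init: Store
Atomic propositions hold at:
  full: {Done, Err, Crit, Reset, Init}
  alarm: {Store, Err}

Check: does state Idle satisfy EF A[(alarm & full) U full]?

No

Sat(alarm & full) = {Err}
A[(alarm & full) U full]: least fixpoint, start Z0 = Sat(full) = {Done, Err, Crit, Reset, Init}, add states in Sat(alarm & full) with every successor in Z. Already a fixed point.
Sat(A[(alarm & full) U full]) = {Done, Err, Crit, Reset, Init}
EF A[(alarm & full) U full]: least fixpoint, start Z0 = {Done, Err, Crit, Reset, Init}, add states with some successor in Z. Z1 = {Done, Store, Err, Crit, Ack, Reset, Init}; fixed.
Sat(EF A[(alarm & full) U full]) = {Done, Store, Err, Crit, Ack, Reset, Init}
Idle ∉ Sat(EF A[(alarm & full) U full]) = {Done, Store, Err, Crit, Ack, Reset, Init}, so the formula does not hold at Idle.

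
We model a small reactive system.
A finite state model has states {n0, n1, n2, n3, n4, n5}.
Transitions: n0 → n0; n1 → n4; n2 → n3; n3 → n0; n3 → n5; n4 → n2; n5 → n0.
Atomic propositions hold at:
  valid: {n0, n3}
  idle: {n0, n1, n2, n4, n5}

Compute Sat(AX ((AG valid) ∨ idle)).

{n0, n1, n3, n4, n5}

AG valid: greatest fixpoint, start Z0 = {n0, n3}, keep only states in Sat with every successor in Z. Z1 = {n0}; fixed.
Sat(AG valid) = {n0}
Sat((AG valid) ∨ idle) = {n0, n1, n2, n4, n5}
Sat(AX ((AG valid) ∨ idle)) = {s : every successor in {n0, n1, n2, n4, n5}} = {n0, n1, n3, n4, n5}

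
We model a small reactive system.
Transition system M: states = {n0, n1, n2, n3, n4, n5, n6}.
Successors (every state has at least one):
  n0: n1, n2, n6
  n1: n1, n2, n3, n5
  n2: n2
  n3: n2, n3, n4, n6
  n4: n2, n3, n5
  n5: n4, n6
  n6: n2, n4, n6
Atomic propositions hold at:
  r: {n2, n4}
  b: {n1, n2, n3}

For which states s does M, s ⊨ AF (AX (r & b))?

Sat(r & b) = {n2}
Sat(AX (r & b)) = {s : every successor in {n2}} = {n2}
AF (AX (r & b)): least fixpoint, start Z0 = {n2}, add states with every successor in Z. Already a fixed point.
Sat(AF (AX (r & b))) = {n2}

{n2}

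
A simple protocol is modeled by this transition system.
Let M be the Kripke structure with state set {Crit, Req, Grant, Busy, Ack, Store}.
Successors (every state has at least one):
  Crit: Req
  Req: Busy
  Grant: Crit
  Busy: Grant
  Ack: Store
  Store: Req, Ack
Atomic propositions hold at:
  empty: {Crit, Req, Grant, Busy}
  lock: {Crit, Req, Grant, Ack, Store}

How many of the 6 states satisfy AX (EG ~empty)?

Sat(~empty) = {Ack, Store}
EG ~empty: greatest fixpoint, start Z0 = {Ack, Store}, keep only states in Sat with some successor in Z. Already a fixed point.
Sat(EG ~empty) = {Ack, Store}
Sat(AX (EG ~empty)) = {s : every successor in {Ack, Store}} = {Ack}
|Sat(AX (EG ~empty))| = |{Ack}| = 1.

1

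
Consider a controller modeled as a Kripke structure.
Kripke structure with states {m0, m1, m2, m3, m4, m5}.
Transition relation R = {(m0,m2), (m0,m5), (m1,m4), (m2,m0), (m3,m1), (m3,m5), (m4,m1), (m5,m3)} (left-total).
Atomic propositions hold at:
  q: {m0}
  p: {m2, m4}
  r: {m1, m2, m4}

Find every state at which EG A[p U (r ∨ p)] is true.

Sat(r ∨ p) = {m1, m2, m4}
A[p U (r ∨ p)]: least fixpoint, start Z0 = Sat((r ∨ p)) = {m1, m2, m4}, add states in Sat(p) with every successor in Z. Already a fixed point.
Sat(A[p U (r ∨ p)]) = {m1, m2, m4}
EG A[p U (r ∨ p)]: greatest fixpoint, start Z0 = {m1, m2, m4}, keep only states in Sat with some successor in Z. Z1 = {m1, m4}; fixed.
Sat(EG A[p U (r ∨ p)]) = {m1, m4}

{m1, m4}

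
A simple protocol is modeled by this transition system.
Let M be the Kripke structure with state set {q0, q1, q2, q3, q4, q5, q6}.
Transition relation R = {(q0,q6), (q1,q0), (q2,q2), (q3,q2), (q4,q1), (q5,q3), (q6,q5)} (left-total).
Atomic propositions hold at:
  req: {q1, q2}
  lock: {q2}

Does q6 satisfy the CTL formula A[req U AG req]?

No

AG req: greatest fixpoint, start Z0 = {q1, q2}, keep only states in Sat with every successor in Z. Z1 = {q2}; fixed.
Sat(AG req) = {q2}
A[req U AG req]: least fixpoint, start Z0 = Sat(AG req) = {q2}, add states in Sat(req) with every successor in Z. Already a fixed point.
Sat(A[req U AG req]) = {q2}
q6 ∉ Sat(A[req U AG req]) = {q2}, so the formula does not hold at q6.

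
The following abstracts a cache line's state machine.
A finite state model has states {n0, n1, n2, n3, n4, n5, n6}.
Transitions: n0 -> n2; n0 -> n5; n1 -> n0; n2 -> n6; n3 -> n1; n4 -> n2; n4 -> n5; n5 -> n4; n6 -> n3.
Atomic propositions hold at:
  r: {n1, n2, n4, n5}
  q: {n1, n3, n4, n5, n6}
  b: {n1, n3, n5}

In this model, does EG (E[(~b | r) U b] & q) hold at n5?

Sat(~b) = {n0, n2, n4, n6}
Sat(~b | r) = {n0, n1, n2, n4, n5, n6}
E[(~b | r) U b]: least fixpoint, start Z0 = Sat(b) = {n1, n3, n5}, add states in Sat(~b | r) with some successor in Z. Z1 = {n0, n1, n3, n4, n5, n6}; Z2 = {n0, n1, n2, n3, n4, n5, n6}; fixed.
Sat(E[(~b | r) U b]) = {n0, n1, n2, n3, n4, n5, n6}
Sat(E[(~b | r) U b] & q) = {n1, n3, n4, n5, n6}
EG (E[(~b | r) U b] & q): greatest fixpoint, start Z0 = {n1, n3, n4, n5, n6}, keep only states in Sat with some successor in Z. Z1 = {n3, n4, n5, n6}; Z2 = {n4, n5, n6}; Z3 = {n4, n5}; fixed.
Sat(EG (E[(~b | r) U b] & q)) = {n4, n5}
n5 ∈ Sat(EG (E[(~b | r) U b] & q)) = {n4, n5}, so the formula holds at n5.

Yes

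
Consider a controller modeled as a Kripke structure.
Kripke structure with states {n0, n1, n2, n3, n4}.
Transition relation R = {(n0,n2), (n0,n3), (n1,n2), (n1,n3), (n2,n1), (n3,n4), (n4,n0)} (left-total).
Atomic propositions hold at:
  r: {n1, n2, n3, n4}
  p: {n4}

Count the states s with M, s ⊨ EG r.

2

EG r: greatest fixpoint, start Z0 = {n1, n2, n3, n4}, keep only states in Sat with some successor in Z. Z1 = {n1, n2, n3}; Z2 = {n1, n2}; fixed.
Sat(EG r) = {n1, n2}
|Sat(EG r)| = |{n1, n2}| = 2.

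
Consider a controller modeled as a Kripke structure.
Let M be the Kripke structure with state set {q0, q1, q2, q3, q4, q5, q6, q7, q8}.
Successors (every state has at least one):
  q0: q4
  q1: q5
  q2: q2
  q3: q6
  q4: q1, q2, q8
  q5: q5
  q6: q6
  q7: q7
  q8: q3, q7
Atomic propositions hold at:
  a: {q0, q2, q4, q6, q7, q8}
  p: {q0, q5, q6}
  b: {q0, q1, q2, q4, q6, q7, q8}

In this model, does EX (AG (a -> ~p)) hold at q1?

Yes

Sat(~p) = {q1, q2, q3, q4, q7, q8}
Sat(a -> ~p) = {q1, q2, q3, q4, q5, q7, q8}
AG (a -> ~p): greatest fixpoint, start Z0 = {q1, q2, q3, q4, q5, q7, q8}, keep only states in Sat with every successor in Z. Z1 = {q1, q2, q4, q5, q7, q8}; Z2 = {q1, q2, q4, q5, q7}; Z3 = {q1, q2, q5, q7}; fixed.
Sat(AG (a -> ~p)) = {q1, q2, q5, q7}
Sat(EX (AG (a -> ~p))) = {s : some successor in {q1, q2, q5, q7}} = {q1, q2, q4, q5, q7, q8}
q1 ∈ Sat(EX (AG (a -> ~p))) = {q1, q2, q4, q5, q7, q8}, so the formula holds at q1.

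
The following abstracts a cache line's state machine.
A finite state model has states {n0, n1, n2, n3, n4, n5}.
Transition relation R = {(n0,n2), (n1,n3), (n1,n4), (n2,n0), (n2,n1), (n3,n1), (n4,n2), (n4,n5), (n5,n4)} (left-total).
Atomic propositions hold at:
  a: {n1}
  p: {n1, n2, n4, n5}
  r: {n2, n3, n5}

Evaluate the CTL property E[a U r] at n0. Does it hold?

E[a U r]: least fixpoint, start Z0 = Sat(r) = {n2, n3, n5}, add states in Sat(a) with some successor in Z. Z1 = {n1, n2, n3, n5}; fixed.
Sat(E[a U r]) = {n1, n2, n3, n5}
n0 ∉ Sat(E[a U r]) = {n1, n2, n3, n5}, so the formula does not hold at n0.

No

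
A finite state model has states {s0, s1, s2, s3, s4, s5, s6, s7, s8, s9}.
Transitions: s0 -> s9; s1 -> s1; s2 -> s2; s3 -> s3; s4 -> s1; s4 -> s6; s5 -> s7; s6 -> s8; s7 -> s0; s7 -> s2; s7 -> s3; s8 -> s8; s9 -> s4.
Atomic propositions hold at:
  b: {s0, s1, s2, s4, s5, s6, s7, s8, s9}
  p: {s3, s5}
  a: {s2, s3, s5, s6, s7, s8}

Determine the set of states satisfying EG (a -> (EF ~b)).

Sat(~b) = {s3}
EF ~b: least fixpoint, start Z0 = {s3}, add states with some successor in Z. Z1 = {s3, s7}; Z2 = {s3, s5, s7}; fixed.
Sat(EF ~b) = {s3, s5, s7}
Sat(a -> (EF ~b)) = {s0, s1, s3, s4, s5, s7, s9}
EG (a -> (EF ~b)): greatest fixpoint, start Z0 = {s0, s1, s3, s4, s5, s7, s9}, keep only states in Sat with some successor in Z. Already a fixed point.
Sat(EG (a -> (EF ~b))) = {s0, s1, s3, s4, s5, s7, s9}

{s0, s1, s3, s4, s5, s7, s9}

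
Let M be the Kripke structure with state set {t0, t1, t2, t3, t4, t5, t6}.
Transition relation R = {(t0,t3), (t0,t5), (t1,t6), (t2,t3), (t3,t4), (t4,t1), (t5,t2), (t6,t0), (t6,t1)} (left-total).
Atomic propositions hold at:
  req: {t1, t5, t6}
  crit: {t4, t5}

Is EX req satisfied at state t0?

Sat(EX req) = {s : some successor in {t1, t5, t6}} = {t0, t1, t4, t6}
t0 ∈ Sat(EX req) = {t0, t1, t4, t6}, so the formula holds at t0.

Yes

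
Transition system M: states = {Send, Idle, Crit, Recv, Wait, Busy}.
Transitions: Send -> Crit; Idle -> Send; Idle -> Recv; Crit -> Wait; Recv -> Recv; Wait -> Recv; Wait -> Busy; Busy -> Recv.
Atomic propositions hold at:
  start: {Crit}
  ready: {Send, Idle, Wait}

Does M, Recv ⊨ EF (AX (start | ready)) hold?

Sat(start | ready) = {Send, Idle, Crit, Wait}
Sat(AX (start | ready)) = {s : every successor in {Send, Idle, Crit, Wait}} = {Send, Crit}
EF (AX (start | ready)): least fixpoint, start Z0 = {Send, Crit}, add states with some successor in Z. Z1 = {Send, Idle, Crit}; fixed.
Sat(EF (AX (start | ready))) = {Send, Idle, Crit}
Recv ∉ Sat(EF (AX (start | ready))) = {Send, Idle, Crit}, so the formula does not hold at Recv.

No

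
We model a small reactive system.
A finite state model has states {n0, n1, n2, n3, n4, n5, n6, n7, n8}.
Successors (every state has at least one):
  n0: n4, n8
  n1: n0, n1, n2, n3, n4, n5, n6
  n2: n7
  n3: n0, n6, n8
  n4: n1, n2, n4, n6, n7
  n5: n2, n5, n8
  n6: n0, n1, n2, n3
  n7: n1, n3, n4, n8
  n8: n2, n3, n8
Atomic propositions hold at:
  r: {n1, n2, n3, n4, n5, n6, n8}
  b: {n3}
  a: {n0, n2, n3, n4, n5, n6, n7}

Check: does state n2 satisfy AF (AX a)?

Sat(AX a) = {s : every successor in {n0, n2, n3, n4, n5, n6, n7}} = {n2}
AF (AX a): least fixpoint, start Z0 = {n2}, add states with every successor in Z. Already a fixed point.
Sat(AF (AX a)) = {n2}
n2 ∈ Sat(AF (AX a)) = {n2}, so the formula holds at n2.

Yes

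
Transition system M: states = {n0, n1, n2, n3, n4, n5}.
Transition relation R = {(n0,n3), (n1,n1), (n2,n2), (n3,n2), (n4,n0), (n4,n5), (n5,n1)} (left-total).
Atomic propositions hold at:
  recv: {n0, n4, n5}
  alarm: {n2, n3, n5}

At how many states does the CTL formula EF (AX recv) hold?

1

Sat(AX recv) = {s : every successor in {n0, n4, n5}} = {n4}
EF (AX recv): least fixpoint, start Z0 = {n4}, add states with some successor in Z. Already a fixed point.
Sat(EF (AX recv)) = {n4}
|Sat(EF (AX recv))| = |{n4}| = 1.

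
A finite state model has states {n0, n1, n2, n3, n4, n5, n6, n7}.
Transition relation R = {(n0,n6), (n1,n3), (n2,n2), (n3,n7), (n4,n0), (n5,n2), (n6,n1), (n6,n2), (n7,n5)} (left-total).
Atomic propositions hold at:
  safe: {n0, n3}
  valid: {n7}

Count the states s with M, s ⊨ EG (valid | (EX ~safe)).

6

Sat(~safe) = {n1, n2, n4, n5, n6, n7}
Sat(EX ~safe) = {s : some successor in {n1, n2, n4, n5, n6, n7}} = {n0, n2, n3, n5, n6, n7}
Sat(valid | (EX ~safe)) = {n0, n2, n3, n5, n6, n7}
EG (valid | (EX ~safe)): greatest fixpoint, start Z0 = {n0, n2, n3, n5, n6, n7}, keep only states in Sat with some successor in Z. Already a fixed point.
Sat(EG (valid | (EX ~safe))) = {n0, n2, n3, n5, n6, n7}
|Sat(EG (valid | (EX ~safe)))| = |{n0, n2, n3, n5, n6, n7}| = 6.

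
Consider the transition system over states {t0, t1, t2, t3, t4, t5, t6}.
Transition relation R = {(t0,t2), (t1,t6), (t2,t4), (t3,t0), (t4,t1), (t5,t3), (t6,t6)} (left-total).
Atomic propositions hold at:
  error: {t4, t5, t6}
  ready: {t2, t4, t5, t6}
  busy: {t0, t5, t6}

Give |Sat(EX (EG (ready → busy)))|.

3

Sat(ready → busy) = {t0, t1, t3, t5, t6}
EG (ready → busy): greatest fixpoint, start Z0 = {t0, t1, t3, t5, t6}, keep only states in Sat with some successor in Z. Z1 = {t1, t3, t5, t6}; Z2 = {t1, t5, t6}; Z3 = {t1, t6}; fixed.
Sat(EG (ready → busy)) = {t1, t6}
Sat(EX (EG (ready → busy))) = {s : some successor in {t1, t6}} = {t1, t4, t6}
|Sat(EX (EG (ready → busy)))| = |{t1, t4, t6}| = 3.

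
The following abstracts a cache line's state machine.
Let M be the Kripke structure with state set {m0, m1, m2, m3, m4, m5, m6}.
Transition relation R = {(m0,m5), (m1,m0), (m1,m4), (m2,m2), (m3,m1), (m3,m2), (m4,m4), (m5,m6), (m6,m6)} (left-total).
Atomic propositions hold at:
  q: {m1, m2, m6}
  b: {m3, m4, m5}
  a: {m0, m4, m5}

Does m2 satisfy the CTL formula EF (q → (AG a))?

AG a: greatest fixpoint, start Z0 = {m0, m4, m5}, keep only states in Sat with every successor in Z. Z1 = {m0, m4}; Z2 = {m4}; fixed.
Sat(AG a) = {m4}
Sat(q → (AG a)) = {m0, m3, m4, m5}
EF (q → (AG a)): least fixpoint, start Z0 = {m0, m3, m4, m5}, add states with some successor in Z. Z1 = {m0, m1, m3, m4, m5}; fixed.
Sat(EF (q → (AG a))) = {m0, m1, m3, m4, m5}
m2 ∉ Sat(EF (q → (AG a))) = {m0, m1, m3, m4, m5}, so the formula does not hold at m2.

No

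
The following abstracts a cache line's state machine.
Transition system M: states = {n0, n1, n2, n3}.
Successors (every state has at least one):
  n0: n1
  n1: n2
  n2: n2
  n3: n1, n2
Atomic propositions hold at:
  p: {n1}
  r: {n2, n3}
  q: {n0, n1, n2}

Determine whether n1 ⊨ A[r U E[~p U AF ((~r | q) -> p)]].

Sat(~p) = {n0, n2, n3}
Sat(~r) = {n0, n1}
Sat(~r | q) = {n0, n1, n2}
Sat((~r | q) -> p) = {n1, n3}
AF ((~r | q) -> p): least fixpoint, start Z0 = {n1, n3}, add states with every successor in Z. Z1 = {n0, n1, n3}; fixed.
Sat(AF ((~r | q) -> p)) = {n0, n1, n3}
E[~p U AF ((~r | q) -> p)]: least fixpoint, start Z0 = Sat(AF ((~r | q) -> p)) = {n0, n1, n3}, add states in Sat(~p) with some successor in Z. Already a fixed point.
Sat(E[~p U AF ((~r | q) -> p)]) = {n0, n1, n3}
A[r U E[~p U AF ((~r | q) -> p)]]: least fixpoint, start Z0 = Sat(E[~p U AF ((~r | q) -> p)]) = {n0, n1, n3}, add states in Sat(r) with every successor in Z. Already a fixed point.
Sat(A[r U E[~p U AF ((~r | q) -> p)]]) = {n0, n1, n3}
n1 ∈ Sat(A[r U E[~p U AF ((~r | q) -> p)]]) = {n0, n1, n3}, so the formula holds at n1.

Yes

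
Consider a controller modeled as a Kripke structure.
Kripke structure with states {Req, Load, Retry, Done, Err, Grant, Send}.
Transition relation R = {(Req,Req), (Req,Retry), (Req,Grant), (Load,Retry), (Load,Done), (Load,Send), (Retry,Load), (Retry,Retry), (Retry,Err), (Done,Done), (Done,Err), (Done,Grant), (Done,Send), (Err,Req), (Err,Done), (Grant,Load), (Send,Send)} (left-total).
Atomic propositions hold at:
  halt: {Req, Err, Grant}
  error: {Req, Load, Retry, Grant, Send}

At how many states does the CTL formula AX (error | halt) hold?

4

Sat(error | halt) = {Req, Load, Retry, Err, Grant, Send}
Sat(AX (error | halt)) = {s : every successor in {Req, Load, Retry, Err, Grant, Send}} = {Req, Retry, Grant, Send}
|Sat(AX (error | halt))| = |{Req, Retry, Grant, Send}| = 4.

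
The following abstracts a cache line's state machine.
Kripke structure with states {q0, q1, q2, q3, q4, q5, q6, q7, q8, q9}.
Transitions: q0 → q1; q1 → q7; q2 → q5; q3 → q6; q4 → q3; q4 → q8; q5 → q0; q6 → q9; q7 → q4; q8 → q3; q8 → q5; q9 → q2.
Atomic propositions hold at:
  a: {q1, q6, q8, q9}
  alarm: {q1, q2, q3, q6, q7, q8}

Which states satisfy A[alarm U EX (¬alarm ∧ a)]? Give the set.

{q3, q6}

Sat(¬alarm) = {q0, q4, q5, q9}
Sat(¬alarm ∧ a) = {q9}
Sat(EX (¬alarm ∧ a)) = {s : some successor in {q9}} = {q6}
A[alarm U EX (¬alarm ∧ a)]: least fixpoint, start Z0 = Sat(EX (¬alarm ∧ a)) = {q6}, add states in Sat(alarm) with every successor in Z. Z1 = {q3, q6}; fixed.
Sat(A[alarm U EX (¬alarm ∧ a)]) = {q3, q6}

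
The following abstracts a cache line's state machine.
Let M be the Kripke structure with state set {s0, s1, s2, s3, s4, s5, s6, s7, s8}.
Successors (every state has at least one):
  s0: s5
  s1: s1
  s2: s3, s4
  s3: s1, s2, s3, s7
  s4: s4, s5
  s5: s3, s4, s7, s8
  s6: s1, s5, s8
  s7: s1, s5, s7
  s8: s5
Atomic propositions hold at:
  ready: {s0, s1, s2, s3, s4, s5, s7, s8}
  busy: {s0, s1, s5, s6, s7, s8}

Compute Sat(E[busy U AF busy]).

AF busy: least fixpoint, start Z0 = {s0, s1, s5, s6, s7, s8}, add states with every successor in Z. Already a fixed point.
Sat(AF busy) = {s0, s1, s5, s6, s7, s8}
E[busy U AF busy]: least fixpoint, start Z0 = Sat(AF busy) = {s0, s1, s5, s6, s7, s8}, add states in Sat(busy) with some successor in Z. Already a fixed point.
Sat(E[busy U AF busy]) = {s0, s1, s5, s6, s7, s8}

{s0, s1, s5, s6, s7, s8}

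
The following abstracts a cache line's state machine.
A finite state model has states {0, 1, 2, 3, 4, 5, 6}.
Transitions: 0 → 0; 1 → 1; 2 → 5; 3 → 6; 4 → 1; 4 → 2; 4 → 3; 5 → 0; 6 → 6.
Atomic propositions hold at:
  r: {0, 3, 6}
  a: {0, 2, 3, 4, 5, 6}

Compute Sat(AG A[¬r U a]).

{0, 2, 3, 5, 6}

Sat(¬r) = {1, 2, 4, 5}
A[¬r U a]: least fixpoint, start Z0 = Sat(a) = {0, 2, 3, 4, 5, 6}, add states in Sat(¬r) with every successor in Z. Already a fixed point.
Sat(A[¬r U a]) = {0, 2, 3, 4, 5, 6}
AG A[¬r U a]: greatest fixpoint, start Z0 = {0, 2, 3, 4, 5, 6}, keep only states in Sat with every successor in Z. Z1 = {0, 2, 3, 5, 6}; fixed.
Sat(AG A[¬r U a]) = {0, 2, 3, 5, 6}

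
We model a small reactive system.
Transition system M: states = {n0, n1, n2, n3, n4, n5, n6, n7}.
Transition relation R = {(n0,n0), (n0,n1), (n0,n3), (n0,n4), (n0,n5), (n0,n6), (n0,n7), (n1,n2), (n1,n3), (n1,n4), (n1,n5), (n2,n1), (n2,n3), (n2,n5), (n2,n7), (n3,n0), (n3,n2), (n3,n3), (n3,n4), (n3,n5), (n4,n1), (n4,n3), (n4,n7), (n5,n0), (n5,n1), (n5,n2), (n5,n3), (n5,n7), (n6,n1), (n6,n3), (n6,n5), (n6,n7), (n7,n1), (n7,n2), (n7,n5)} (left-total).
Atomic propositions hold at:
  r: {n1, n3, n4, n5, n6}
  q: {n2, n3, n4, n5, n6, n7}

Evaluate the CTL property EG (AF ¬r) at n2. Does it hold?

Yes

Sat(¬r) = {n0, n2, n7}
AF ¬r: least fixpoint, start Z0 = {n0, n2, n7}, add states with every successor in Z. Already a fixed point.
Sat(AF ¬r) = {n0, n2, n7}
EG (AF ¬r): greatest fixpoint, start Z0 = {n0, n2, n7}, keep only states in Sat with some successor in Z. Already a fixed point.
Sat(EG (AF ¬r)) = {n0, n2, n7}
n2 ∈ Sat(EG (AF ¬r)) = {n0, n2, n7}, so the formula holds at n2.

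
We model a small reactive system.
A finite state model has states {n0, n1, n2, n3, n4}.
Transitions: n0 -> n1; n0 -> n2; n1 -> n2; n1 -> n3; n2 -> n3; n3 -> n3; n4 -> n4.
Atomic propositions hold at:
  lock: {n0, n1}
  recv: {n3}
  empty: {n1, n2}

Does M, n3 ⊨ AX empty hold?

Sat(AX empty) = {s : every successor in {n1, n2}} = {n0}
n3 ∉ Sat(AX empty) = {n0}, so the formula does not hold at n3.

No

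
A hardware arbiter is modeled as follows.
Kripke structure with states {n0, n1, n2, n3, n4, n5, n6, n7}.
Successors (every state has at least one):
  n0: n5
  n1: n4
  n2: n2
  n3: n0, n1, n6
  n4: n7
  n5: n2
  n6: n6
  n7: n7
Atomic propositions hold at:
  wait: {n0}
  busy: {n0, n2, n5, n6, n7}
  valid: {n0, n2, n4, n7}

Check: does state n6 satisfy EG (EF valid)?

No

EF valid: least fixpoint, start Z0 = {n0, n2, n4, n7}, add states with some successor in Z. Z1 = {n0, n1, n2, n3, n4, n5, n7}; fixed.
Sat(EF valid) = {n0, n1, n2, n3, n4, n5, n7}
EG (EF valid): greatest fixpoint, start Z0 = {n0, n1, n2, n3, n4, n5, n7}, keep only states in Sat with some successor in Z. Already a fixed point.
Sat(EG (EF valid)) = {n0, n1, n2, n3, n4, n5, n7}
n6 ∉ Sat(EG (EF valid)) = {n0, n1, n2, n3, n4, n5, n7}, so the formula does not hold at n6.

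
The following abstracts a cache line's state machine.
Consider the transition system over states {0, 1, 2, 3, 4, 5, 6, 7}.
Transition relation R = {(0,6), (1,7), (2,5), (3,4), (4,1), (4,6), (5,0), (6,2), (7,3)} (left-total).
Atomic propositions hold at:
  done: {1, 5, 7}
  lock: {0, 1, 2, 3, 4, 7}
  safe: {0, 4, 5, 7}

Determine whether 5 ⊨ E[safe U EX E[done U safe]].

E[done U safe]: least fixpoint, start Z0 = Sat(safe) = {0, 4, 5, 7}, add states in Sat(done) with some successor in Z. Z1 = {0, 1, 4, 5, 7}; fixed.
Sat(E[done U safe]) = {0, 1, 4, 5, 7}
Sat(EX E[done U safe]) = {s : some successor in {0, 1, 4, 5, 7}} = {1, 2, 3, 4, 5}
E[safe U EX E[done U safe]]: least fixpoint, start Z0 = Sat(EX E[done U safe]) = {1, 2, 3, 4, 5}, add states in Sat(safe) with some successor in Z. Z1 = {1, 2, 3, 4, 5, 7}; fixed.
Sat(E[safe U EX E[done U safe]]) = {1, 2, 3, 4, 5, 7}
5 ∈ Sat(E[safe U EX E[done U safe]]) = {1, 2, 3, 4, 5, 7}, so the formula holds at 5.

Yes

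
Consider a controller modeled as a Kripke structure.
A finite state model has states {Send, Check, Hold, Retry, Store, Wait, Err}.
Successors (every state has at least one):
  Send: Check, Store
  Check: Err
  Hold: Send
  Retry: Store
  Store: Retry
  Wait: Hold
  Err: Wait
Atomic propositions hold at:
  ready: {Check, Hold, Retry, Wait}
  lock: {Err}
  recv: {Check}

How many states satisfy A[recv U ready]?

4

A[recv U ready]: least fixpoint, start Z0 = Sat(ready) = {Check, Hold, Retry, Wait}, add states in Sat(recv) with every successor in Z. Already a fixed point.
Sat(A[recv U ready]) = {Check, Hold, Retry, Wait}
|Sat(A[recv U ready])| = |{Check, Hold, Retry, Wait}| = 4.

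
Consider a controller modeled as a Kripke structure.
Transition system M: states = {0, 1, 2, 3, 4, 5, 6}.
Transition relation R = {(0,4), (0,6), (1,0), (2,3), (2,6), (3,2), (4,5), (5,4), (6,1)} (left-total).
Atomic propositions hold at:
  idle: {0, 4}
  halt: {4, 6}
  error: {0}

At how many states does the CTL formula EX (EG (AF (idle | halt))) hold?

Sat(idle | halt) = {0, 4, 6}
AF (idle | halt): least fixpoint, start Z0 = {0, 4, 6}, add states with every successor in Z. Z1 = {0, 1, 4, 5, 6}; fixed.
Sat(AF (idle | halt)) = {0, 1, 4, 5, 6}
EG (AF (idle | halt)): greatest fixpoint, start Z0 = {0, 1, 4, 5, 6}, keep only states in Sat with some successor in Z. Already a fixed point.
Sat(EG (AF (idle | halt))) = {0, 1, 4, 5, 6}
Sat(EX (EG (AF (idle | halt)))) = {s : some successor in {0, 1, 4, 5, 6}} = {0, 1, 2, 4, 5, 6}
|Sat(EX (EG (AF (idle | halt))))| = |{0, 1, 2, 4, 5, 6}| = 6.

6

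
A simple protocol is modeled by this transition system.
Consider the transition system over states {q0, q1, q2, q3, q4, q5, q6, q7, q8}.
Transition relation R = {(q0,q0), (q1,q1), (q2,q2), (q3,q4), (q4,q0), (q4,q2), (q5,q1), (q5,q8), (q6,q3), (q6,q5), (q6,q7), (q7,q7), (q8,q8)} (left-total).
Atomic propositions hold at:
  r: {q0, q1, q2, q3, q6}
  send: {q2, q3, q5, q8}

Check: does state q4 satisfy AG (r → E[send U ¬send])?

Sat(¬send) = {q0, q1, q4, q6, q7}
E[send U ¬send]: least fixpoint, start Z0 = Sat(¬send) = {q0, q1, q4, q6, q7}, add states in Sat(send) with some successor in Z. Z1 = {q0, q1, q3, q4, q5, q6, q7}; fixed.
Sat(E[send U ¬send]) = {q0, q1, q3, q4, q5, q6, q7}
Sat(r → E[send U ¬send]) = {q0, q1, q3, q4, q5, q6, q7, q8}
AG (r → E[send U ¬send]): greatest fixpoint, start Z0 = {q0, q1, q3, q4, q5, q6, q7, q8}, keep only states in Sat with every successor in Z. Z1 = {q0, q1, q3, q5, q6, q7, q8}; Z2 = {q0, q1, q5, q6, q7, q8}; Z3 = {q0, q1, q5, q7, q8}; fixed.
Sat(AG (r → E[send U ¬send])) = {q0, q1, q5, q7, q8}
q4 ∉ Sat(AG (r → E[send U ¬send])) = {q0, q1, q5, q7, q8}, so the formula does not hold at q4.

No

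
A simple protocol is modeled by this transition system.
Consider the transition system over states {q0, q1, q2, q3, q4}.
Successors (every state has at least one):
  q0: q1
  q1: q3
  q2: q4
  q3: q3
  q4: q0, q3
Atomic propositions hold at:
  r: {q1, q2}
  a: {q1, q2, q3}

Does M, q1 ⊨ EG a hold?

Yes

EG a: greatest fixpoint, start Z0 = {q1, q2, q3}, keep only states in Sat with some successor in Z. Z1 = {q1, q3}; fixed.
Sat(EG a) = {q1, q3}
q1 ∈ Sat(EG a) = {q1, q3}, so the formula holds at q1.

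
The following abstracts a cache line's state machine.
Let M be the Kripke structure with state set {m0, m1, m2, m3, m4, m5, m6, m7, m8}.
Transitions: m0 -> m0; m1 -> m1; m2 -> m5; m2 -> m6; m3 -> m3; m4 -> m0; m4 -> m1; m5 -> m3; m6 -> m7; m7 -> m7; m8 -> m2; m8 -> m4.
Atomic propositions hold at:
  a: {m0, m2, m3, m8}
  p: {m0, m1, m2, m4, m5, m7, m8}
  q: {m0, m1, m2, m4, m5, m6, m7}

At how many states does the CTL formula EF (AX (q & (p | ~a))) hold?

7

Sat(~a) = {m1, m4, m5, m6, m7}
Sat(p | ~a) = {m0, m1, m2, m4, m5, m6, m7, m8}
Sat(q & (p | ~a)) = {m0, m1, m2, m4, m5, m6, m7}
Sat(AX (q & (p | ~a))) = {s : every successor in {m0, m1, m2, m4, m5, m6, m7}} = {m0, m1, m2, m4, m6, m7, m8}
EF (AX (q & (p | ~a))): least fixpoint, start Z0 = {m0, m1, m2, m4, m6, m7, m8}, add states with some successor in Z. Already a fixed point.
Sat(EF (AX (q & (p | ~a)))) = {m0, m1, m2, m4, m6, m7, m8}
|Sat(EF (AX (q & (p | ~a))))| = |{m0, m1, m2, m4, m6, m7, m8}| = 7.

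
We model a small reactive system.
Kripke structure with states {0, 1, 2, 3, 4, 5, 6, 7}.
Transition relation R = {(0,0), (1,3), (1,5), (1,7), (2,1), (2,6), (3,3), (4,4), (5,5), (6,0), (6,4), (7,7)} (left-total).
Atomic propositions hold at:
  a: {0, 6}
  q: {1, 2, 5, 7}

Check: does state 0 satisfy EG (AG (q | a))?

Yes

Sat(q | a) = {0, 1, 2, 5, 6, 7}
AG (q | a): greatest fixpoint, start Z0 = {0, 1, 2, 5, 6, 7}, keep only states in Sat with every successor in Z. Z1 = {0, 2, 5, 7}; Z2 = {0, 5, 7}; fixed.
Sat(AG (q | a)) = {0, 5, 7}
EG (AG (q | a)): greatest fixpoint, start Z0 = {0, 5, 7}, keep only states in Sat with some successor in Z. Already a fixed point.
Sat(EG (AG (q | a))) = {0, 5, 7}
0 ∈ Sat(EG (AG (q | a))) = {0, 5, 7}, so the formula holds at 0.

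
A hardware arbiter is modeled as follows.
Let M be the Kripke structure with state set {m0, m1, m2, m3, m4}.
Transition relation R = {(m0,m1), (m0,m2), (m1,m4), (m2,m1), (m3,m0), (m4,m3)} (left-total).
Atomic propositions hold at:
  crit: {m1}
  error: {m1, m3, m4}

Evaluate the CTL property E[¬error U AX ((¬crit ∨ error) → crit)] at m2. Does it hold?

Sat(¬error) = {m0, m2}
Sat(¬crit) = {m0, m2, m3, m4}
Sat(¬crit ∨ error) = {m0, m1, m2, m3, m4}
Sat((¬crit ∨ error) → crit) = {m1}
Sat(AX ((¬crit ∨ error) → crit)) = {s : every successor in {m1}} = {m2}
E[¬error U AX ((¬crit ∨ error) → crit)]: least fixpoint, start Z0 = Sat(AX ((¬crit ∨ error) → crit)) = {m2}, add states in Sat(¬error) with some successor in Z. Z1 = {m0, m2}; fixed.
Sat(E[¬error U AX ((¬crit ∨ error) → crit)]) = {m0, m2}
m2 ∈ Sat(E[¬error U AX ((¬crit ∨ error) → crit)]) = {m0, m2}, so the formula holds at m2.

Yes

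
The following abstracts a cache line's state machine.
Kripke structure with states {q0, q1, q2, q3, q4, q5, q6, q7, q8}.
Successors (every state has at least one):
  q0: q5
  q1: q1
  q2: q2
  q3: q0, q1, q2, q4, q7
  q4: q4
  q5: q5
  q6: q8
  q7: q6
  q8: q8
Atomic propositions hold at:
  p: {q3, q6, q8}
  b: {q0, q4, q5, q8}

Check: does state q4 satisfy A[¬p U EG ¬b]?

No

Sat(¬p) = {q0, q1, q2, q4, q5, q7}
Sat(¬b) = {q1, q2, q3, q6, q7}
EG ¬b: greatest fixpoint, start Z0 = {q1, q2, q3, q6, q7}, keep only states in Sat with some successor in Z. Z1 = {q1, q2, q3, q7}; Z2 = {q1, q2, q3}; fixed.
Sat(EG ¬b) = {q1, q2, q3}
A[¬p U EG ¬b]: least fixpoint, start Z0 = Sat(EG ¬b) = {q1, q2, q3}, add states in Sat(¬p) with every successor in Z. Already a fixed point.
Sat(A[¬p U EG ¬b]) = {q1, q2, q3}
q4 ∉ Sat(A[¬p U EG ¬b]) = {q1, q2, q3}, so the formula does not hold at q4.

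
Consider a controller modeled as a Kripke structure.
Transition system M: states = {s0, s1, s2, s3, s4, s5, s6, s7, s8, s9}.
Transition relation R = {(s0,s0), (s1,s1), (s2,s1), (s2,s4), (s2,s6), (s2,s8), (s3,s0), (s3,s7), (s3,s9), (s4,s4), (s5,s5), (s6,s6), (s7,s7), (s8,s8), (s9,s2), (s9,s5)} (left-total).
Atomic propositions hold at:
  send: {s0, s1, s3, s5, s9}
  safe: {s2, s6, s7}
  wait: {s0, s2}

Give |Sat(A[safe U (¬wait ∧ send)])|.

Sat(¬wait) = {s1, s3, s4, s5, s6, s7, s8, s9}
Sat(¬wait ∧ send) = {s1, s3, s5, s9}
A[safe U (¬wait ∧ send)]: least fixpoint, start Z0 = Sat((¬wait ∧ send)) = {s1, s3, s5, s9}, add states in Sat(safe) with every successor in Z. Already a fixed point.
Sat(A[safe U (¬wait ∧ send)]) = {s1, s3, s5, s9}
|Sat(A[safe U (¬wait ∧ send)])| = |{s1, s3, s5, s9}| = 4.

4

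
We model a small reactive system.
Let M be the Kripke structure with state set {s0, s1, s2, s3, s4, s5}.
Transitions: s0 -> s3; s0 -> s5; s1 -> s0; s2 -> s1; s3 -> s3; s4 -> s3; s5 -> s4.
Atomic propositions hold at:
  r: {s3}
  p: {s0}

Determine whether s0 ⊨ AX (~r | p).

No

Sat(~r) = {s0, s1, s2, s4, s5}
Sat(~r | p) = {s0, s1, s2, s4, s5}
Sat(AX (~r | p)) = {s : every successor in {s0, s1, s2, s4, s5}} = {s1, s2, s5}
s0 ∉ Sat(AX (~r | p)) = {s1, s2, s5}, so the formula does not hold at s0.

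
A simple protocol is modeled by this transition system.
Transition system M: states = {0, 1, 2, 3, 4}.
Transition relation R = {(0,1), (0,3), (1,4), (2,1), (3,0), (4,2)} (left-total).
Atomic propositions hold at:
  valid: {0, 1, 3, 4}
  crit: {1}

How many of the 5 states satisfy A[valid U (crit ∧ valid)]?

1

Sat(crit ∧ valid) = {1}
A[valid U (crit ∧ valid)]: least fixpoint, start Z0 = Sat((crit ∧ valid)) = {1}, add states in Sat(valid) with every successor in Z. Already a fixed point.
Sat(A[valid U (crit ∧ valid)]) = {1}
|Sat(A[valid U (crit ∧ valid)])| = |{1}| = 1.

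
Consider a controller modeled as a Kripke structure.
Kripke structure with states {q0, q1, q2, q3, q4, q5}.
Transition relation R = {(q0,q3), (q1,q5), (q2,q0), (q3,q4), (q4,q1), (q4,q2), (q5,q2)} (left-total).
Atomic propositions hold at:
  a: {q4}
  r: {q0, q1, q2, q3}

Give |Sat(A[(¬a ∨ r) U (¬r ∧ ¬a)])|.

2

Sat(¬a) = {q0, q1, q2, q3, q5}
Sat(¬a ∨ r) = {q0, q1, q2, q3, q5}
Sat(¬r) = {q4, q5}
Sat(¬r ∧ ¬a) = {q5}
A[(¬a ∨ r) U (¬r ∧ ¬a)]: least fixpoint, start Z0 = Sat((¬r ∧ ¬a)) = {q5}, add states in Sat(¬a ∨ r) with every successor in Z. Z1 = {q1, q5}; fixed.
Sat(A[(¬a ∨ r) U (¬r ∧ ¬a)]) = {q1, q5}
|Sat(A[(¬a ∨ r) U (¬r ∧ ¬a)])| = |{q1, q5}| = 2.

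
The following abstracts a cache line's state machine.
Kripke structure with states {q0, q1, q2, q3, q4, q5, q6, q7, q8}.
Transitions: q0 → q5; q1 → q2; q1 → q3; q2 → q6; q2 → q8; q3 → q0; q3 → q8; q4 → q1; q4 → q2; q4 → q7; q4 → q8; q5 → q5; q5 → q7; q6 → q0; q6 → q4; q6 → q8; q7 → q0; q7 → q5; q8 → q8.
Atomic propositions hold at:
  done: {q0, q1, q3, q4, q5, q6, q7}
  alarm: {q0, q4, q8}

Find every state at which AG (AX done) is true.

{q0, q5, q7}

Sat(AX done) = {s : every successor in {q0, q1, q3, q4, q5, q6, q7}} = {q0, q5, q7}
AG (AX done): greatest fixpoint, start Z0 = {q0, q5, q7}, keep only states in Sat with every successor in Z. Already a fixed point.
Sat(AG (AX done)) = {q0, q5, q7}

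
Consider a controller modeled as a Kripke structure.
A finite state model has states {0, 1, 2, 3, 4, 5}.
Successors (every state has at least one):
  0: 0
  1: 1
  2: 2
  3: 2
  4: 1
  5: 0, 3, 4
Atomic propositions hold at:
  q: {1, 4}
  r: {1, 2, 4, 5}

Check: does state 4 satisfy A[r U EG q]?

EG q: greatest fixpoint, start Z0 = {1, 4}, keep only states in Sat with some successor in Z. Already a fixed point.
Sat(EG q) = {1, 4}
A[r U EG q]: least fixpoint, start Z0 = Sat(EG q) = {1, 4}, add states in Sat(r) with every successor in Z. Already a fixed point.
Sat(A[r U EG q]) = {1, 4}
4 ∈ Sat(A[r U EG q]) = {1, 4}, so the formula holds at 4.

Yes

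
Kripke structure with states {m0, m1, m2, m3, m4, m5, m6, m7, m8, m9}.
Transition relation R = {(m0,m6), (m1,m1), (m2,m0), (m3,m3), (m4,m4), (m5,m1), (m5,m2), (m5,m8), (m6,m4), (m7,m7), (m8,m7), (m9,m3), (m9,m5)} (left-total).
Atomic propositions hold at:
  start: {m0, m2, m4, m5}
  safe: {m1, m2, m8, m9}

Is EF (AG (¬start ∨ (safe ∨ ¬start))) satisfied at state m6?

Sat(¬start) = {m1, m3, m6, m7, m8, m9}
Sat(safe ∨ ¬start) = {m1, m2, m3, m6, m7, m8, m9}
Sat(¬start ∨ (safe ∨ ¬start)) = {m1, m2, m3, m6, m7, m8, m9}
AG (¬start ∨ (safe ∨ ¬start)): greatest fixpoint, start Z0 = {m1, m2, m3, m6, m7, m8, m9}, keep only states in Sat with every successor in Z. Z1 = {m1, m3, m7, m8}; fixed.
Sat(AG (¬start ∨ (safe ∨ ¬start))) = {m1, m3, m7, m8}
EF (AG (¬start ∨ (safe ∨ ¬start))): least fixpoint, start Z0 = {m1, m3, m7, m8}, add states with some successor in Z. Z1 = {m1, m3, m5, m7, m8, m9}; fixed.
Sat(EF (AG (¬start ∨ (safe ∨ ¬start)))) = {m1, m3, m5, m7, m8, m9}
m6 ∉ Sat(EF (AG (¬start ∨ (safe ∨ ¬start)))) = {m1, m3, m5, m7, m8, m9}, so the formula does not hold at m6.

No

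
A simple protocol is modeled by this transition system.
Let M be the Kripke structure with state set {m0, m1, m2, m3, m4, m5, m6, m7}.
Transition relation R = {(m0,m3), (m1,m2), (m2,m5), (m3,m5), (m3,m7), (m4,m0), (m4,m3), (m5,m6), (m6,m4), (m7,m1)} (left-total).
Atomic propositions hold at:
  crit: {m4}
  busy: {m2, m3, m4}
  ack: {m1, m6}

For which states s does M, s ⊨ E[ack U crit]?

E[ack U crit]: least fixpoint, start Z0 = Sat(crit) = {m4}, add states in Sat(ack) with some successor in Z. Z1 = {m4, m6}; fixed.
Sat(E[ack U crit]) = {m4, m6}

{m4, m6}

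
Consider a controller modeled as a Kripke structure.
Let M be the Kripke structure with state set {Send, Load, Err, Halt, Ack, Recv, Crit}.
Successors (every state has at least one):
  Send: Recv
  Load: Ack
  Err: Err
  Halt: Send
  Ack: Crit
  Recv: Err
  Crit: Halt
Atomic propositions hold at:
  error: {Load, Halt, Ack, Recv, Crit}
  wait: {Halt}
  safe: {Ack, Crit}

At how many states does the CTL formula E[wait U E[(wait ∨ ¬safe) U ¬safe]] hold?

5

Sat(¬safe) = {Send, Load, Err, Halt, Recv}
Sat(wait ∨ ¬safe) = {Send, Load, Err, Halt, Recv}
E[(wait ∨ ¬safe) U ¬safe]: least fixpoint, start Z0 = Sat(¬safe) = {Send, Load, Err, Halt, Recv}, add states in Sat(wait ∨ ¬safe) with some successor in Z. Already a fixed point.
Sat(E[(wait ∨ ¬safe) U ¬safe]) = {Send, Load, Err, Halt, Recv}
E[wait U E[(wait ∨ ¬safe) U ¬safe]]: least fixpoint, start Z0 = Sat(E[(wait ∨ ¬safe) U ¬safe]) = {Send, Load, Err, Halt, Recv}, add states in Sat(wait) with some successor in Z. Already a fixed point.
Sat(E[wait U E[(wait ∨ ¬safe) U ¬safe]]) = {Send, Load, Err, Halt, Recv}
|Sat(E[wait U E[(wait ∨ ¬safe) U ¬safe]])| = |{Send, Load, Err, Halt, Recv}| = 5.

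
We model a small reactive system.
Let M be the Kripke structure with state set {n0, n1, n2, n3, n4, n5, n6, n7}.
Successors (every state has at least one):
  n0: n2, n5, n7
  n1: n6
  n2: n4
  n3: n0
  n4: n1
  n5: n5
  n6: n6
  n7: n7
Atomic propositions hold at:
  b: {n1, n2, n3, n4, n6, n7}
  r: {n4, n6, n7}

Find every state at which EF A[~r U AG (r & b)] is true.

Sat(~r) = {n0, n1, n2, n3, n5}
Sat(r & b) = {n4, n6, n7}
AG (r & b): greatest fixpoint, start Z0 = {n4, n6, n7}, keep only states in Sat with every successor in Z. Z1 = {n6, n7}; fixed.
Sat(AG (r & b)) = {n6, n7}
A[~r U AG (r & b)]: least fixpoint, start Z0 = Sat(AG (r & b)) = {n6, n7}, add states in Sat(~r) with every successor in Z. Z1 = {n1, n6, n7}; fixed.
Sat(A[~r U AG (r & b)]) = {n1, n6, n7}
EF A[~r U AG (r & b)]: least fixpoint, start Z0 = {n1, n6, n7}, add states with some successor in Z. Z1 = {n0, n1, n4, n6, n7}; Z2 = {n0, n1, n2, n3, n4, n6, n7}; fixed.
Sat(EF A[~r U AG (r & b)]) = {n0, n1, n2, n3, n4, n6, n7}

{n0, n1, n2, n3, n4, n6, n7}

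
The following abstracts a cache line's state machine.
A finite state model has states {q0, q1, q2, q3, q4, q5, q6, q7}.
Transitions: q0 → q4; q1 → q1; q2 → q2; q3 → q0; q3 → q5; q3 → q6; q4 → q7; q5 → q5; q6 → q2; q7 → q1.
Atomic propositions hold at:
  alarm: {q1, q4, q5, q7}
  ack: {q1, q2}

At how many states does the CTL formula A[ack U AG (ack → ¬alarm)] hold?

Sat(¬alarm) = {q0, q2, q3, q6}
Sat(ack → ¬alarm) = {q0, q2, q3, q4, q5, q6, q7}
AG (ack → ¬alarm): greatest fixpoint, start Z0 = {q0, q2, q3, q4, q5, q6, q7}, keep only states in Sat with every successor in Z. Z1 = {q0, q2, q3, q4, q5, q6}; Z2 = {q0, q2, q3, q5, q6}; Z3 = {q2, q3, q5, q6}; Z4 = {q2, q5, q6}; fixed.
Sat(AG (ack → ¬alarm)) = {q2, q5, q6}
A[ack U AG (ack → ¬alarm)]: least fixpoint, start Z0 = Sat(AG (ack → ¬alarm)) = {q2, q5, q6}, add states in Sat(ack) with every successor in Z. Already a fixed point.
Sat(A[ack U AG (ack → ¬alarm)]) = {q2, q5, q6}
|Sat(A[ack U AG (ack → ¬alarm)])| = |{q2, q5, q6}| = 3.

3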